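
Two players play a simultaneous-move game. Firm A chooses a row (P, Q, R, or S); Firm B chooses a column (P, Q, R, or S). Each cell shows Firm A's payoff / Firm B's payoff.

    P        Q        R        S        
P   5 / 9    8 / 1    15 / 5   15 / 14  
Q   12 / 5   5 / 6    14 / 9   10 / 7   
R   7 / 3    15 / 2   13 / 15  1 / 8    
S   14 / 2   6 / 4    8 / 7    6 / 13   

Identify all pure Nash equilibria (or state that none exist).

(P, S)

Check mutual best responses: a cell is a NE iff neither player can gain by unilaterally deviating.
Firm A's best responses — vs P: S (payoff 14); vs Q: R (payoff 15); vs R: P (payoff 15); vs S: P (payoff 15).
Firm B's best responses — vs P: S (payoff 14); vs Q: R (payoff 9); vs R: R (payoff 15); vs S: S (payoff 13).
The only mutual best response is (P, S); neither player gains by switching there.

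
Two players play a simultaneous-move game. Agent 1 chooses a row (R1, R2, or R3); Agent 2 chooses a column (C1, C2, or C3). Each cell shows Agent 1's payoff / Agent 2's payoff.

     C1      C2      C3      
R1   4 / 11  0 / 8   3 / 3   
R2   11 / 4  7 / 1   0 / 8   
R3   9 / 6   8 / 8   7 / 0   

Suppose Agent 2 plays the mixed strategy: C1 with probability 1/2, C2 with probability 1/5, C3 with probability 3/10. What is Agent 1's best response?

Agent 1's best reply maximizes expected payoff against the mix.
R1: (1/2)·4 + (1/5)·0 + (3/10)·3 = 29/10
R2: (1/2)·11 + (1/5)·7 + (3/10)·0 = 69/10
R3: (1/2)·9 + (1/5)·8 + (3/10)·7 = 41/5
Highest expected payoff is 41/5, from R3.

R3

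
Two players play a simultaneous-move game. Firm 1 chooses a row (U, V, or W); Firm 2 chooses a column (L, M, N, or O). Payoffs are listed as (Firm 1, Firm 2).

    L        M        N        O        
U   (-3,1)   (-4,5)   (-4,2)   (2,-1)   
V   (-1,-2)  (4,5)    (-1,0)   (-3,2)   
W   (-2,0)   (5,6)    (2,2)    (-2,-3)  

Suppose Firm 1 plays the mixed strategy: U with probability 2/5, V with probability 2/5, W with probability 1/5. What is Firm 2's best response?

M

Compute Firm 2's expected payoff from each pure strategy against the given mix.
L: (2/5)·1 + (2/5)·(-2) + (1/5)·0 = -2/5
M: (2/5)·5 + (2/5)·5 + (1/5)·6 = 26/5
N: (2/5)·2 + (2/5)·0 + (1/5)·2 = 6/5
O: (2/5)·(-1) + (2/5)·2 + (1/5)·(-3) = -1/5
Highest expected payoff is 26/5, from M.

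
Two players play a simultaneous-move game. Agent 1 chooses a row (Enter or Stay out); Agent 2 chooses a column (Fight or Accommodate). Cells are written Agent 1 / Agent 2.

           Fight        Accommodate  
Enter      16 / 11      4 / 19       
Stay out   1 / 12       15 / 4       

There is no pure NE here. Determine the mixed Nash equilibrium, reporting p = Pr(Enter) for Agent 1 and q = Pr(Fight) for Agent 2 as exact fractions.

p = 1/2, q = 11/26

Each player's mixing probability is pinned down by making the *other* player indifferent.
Agent 2 indifferent between Fight and Accommodate: p·11 + (1−p)·12 = p·19 + (1−p)·4 ⟹ 12 + (-1)p = 4 + 15p ⟹ p = 1/2.
Agent 1 indifferent between Enter and Stay out: q·16 + (1−q)·4 = q·1 + (1−q)·15 ⟹ 4 + 12q = 15 + (-14)q ⟹ q = 11/26.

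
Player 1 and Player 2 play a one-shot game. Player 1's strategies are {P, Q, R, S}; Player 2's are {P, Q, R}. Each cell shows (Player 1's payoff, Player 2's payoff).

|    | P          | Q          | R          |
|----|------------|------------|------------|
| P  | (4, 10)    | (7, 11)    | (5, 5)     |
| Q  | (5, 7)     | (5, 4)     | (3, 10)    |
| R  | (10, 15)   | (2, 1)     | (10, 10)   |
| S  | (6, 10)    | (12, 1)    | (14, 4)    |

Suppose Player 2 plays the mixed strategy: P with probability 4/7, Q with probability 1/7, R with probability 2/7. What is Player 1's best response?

S

Compute Player 1's expected payoff from each pure strategy against the given mix.
P: (4/7)·4 + (1/7)·7 + (2/7)·5 = 33/7
Q: (4/7)·5 + (1/7)·5 + (2/7)·3 = 31/7
R: (4/7)·10 + (1/7)·2 + (2/7)·10 = 62/7
S: (4/7)·6 + (1/7)·12 + (2/7)·14 = 64/7
Highest expected payoff is 64/7, from S.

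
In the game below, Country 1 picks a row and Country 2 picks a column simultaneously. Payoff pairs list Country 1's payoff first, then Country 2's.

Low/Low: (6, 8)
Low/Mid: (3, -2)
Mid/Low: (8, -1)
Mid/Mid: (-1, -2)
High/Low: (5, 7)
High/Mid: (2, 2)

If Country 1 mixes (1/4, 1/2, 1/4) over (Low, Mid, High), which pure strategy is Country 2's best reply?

Low

Compute Country 2's expected payoff from each pure strategy against the given mix.
Low: (1/4)·8 + (1/2)·(-1) + (1/4)·7 = 13/4
Mid: (1/4)·(-2) + (1/2)·(-2) + (1/4)·2 = -1
Highest expected payoff is 13/4, from Low.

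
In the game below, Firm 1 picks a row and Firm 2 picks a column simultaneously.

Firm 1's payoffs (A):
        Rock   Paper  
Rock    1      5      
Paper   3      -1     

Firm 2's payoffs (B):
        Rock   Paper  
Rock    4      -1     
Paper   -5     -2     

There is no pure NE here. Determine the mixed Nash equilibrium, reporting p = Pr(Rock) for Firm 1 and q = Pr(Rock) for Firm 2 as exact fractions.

In a mixed NE each player is indifferent between their pure strategies, so the opponent's mix sets the indifference.
Firm 2 indifferent between Rock and Paper: p·4 + (1−p)·(-5) = p·(-1) + (1−p)·(-2) ⟹ (-5) + 9p = (-2) + 1p ⟹ p = 3/8.
Firm 1 indifferent between Rock and Paper: q·1 + (1−q)·5 = q·3 + (1−q)·(-1) ⟹ 5 + (-4)q = (-1) + 4q ⟹ q = 3/4.

p = 3/8, q = 3/4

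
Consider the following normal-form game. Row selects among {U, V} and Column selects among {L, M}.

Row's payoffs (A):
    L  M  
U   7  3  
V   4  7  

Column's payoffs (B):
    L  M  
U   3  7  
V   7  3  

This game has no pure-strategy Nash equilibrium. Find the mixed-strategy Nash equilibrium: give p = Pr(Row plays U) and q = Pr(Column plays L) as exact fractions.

p = 1/2, q = 4/7

Each player's mixing probability is pinned down by making the *other* player indifferent.
Column indifferent between L and M: p·3 + (1−p)·7 = p·7 + (1−p)·3 ⟹ 7 + (-4)p = 3 + 4p ⟹ p = 1/2.
Row indifferent between U and V: q·7 + (1−q)·3 = q·4 + (1−q)·7 ⟹ 3 + 4q = 7 + (-3)q ⟹ q = 4/7.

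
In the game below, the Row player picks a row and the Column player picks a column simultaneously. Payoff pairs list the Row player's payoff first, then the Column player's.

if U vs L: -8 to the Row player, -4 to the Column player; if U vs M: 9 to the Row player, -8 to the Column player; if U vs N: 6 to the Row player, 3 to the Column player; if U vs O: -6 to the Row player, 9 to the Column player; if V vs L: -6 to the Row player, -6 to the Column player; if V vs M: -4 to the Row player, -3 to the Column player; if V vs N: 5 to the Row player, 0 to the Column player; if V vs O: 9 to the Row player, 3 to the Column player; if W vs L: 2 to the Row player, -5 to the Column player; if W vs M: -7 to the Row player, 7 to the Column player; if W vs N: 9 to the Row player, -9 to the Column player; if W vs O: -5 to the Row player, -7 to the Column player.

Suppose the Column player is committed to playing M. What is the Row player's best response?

U

With the Column player fixed at M, the Row player's payoffs are: U → 9, V → -4, W → -7.
The maximum is 9, achieved by U.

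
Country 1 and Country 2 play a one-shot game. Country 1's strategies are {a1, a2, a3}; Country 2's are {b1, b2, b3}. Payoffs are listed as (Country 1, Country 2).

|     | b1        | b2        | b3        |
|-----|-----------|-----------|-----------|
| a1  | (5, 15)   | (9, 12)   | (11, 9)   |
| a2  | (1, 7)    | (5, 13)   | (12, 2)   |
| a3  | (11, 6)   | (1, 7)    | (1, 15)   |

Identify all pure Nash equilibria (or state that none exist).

A profile is a Nash equilibrium when each player is best-responding to the other.
Country 1's best responses — vs b1: a3 (payoff 11); vs b2: a1 (payoff 9); vs b3: a2 (payoff 12).
Country 2's best responses — vs a1: b1 (payoff 15); vs a2: b2 (payoff 13); vs a3: b3 (payoff 15).
No cell has both players best-responding. For instance, Country 1's best reply to b3 is a2, but against a2 Country 2 prefers b2 over b3.

None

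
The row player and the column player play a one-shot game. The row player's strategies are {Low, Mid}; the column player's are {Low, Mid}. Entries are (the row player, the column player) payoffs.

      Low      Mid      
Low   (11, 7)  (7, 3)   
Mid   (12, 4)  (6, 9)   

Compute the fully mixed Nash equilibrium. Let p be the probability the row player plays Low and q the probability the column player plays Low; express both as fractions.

p = 5/9, q = 1/2

Each player's mixing probability is pinned down by making the *other* player indifferent.
The column player indifferent between Low and Mid: p·7 + (1−p)·4 = p·3 + (1−p)·9 ⟹ 4 + 3p = 9 + (-6)p ⟹ p = 5/9.
The row player indifferent between Low and Mid: q·11 + (1−q)·7 = q·12 + (1−q)·6 ⟹ 7 + 4q = 6 + 6q ⟹ q = 1/2.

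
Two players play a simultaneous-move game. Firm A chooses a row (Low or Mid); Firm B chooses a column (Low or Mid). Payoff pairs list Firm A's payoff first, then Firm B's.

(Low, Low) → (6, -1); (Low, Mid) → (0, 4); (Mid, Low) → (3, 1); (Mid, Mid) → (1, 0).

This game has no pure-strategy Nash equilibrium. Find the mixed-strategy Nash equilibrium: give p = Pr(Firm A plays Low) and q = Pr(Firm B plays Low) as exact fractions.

p = 1/6, q = 1/4

In a mixed NE each player is indifferent between their pure strategies, so the opponent's mix sets the indifference.
Firm B indifferent between Low and Mid: p·(-1) + (1−p)·1 = p·4 + (1−p)·0 ⟹ 1 + (-2)p = 0 + 4p ⟹ p = 1/6.
Firm A indifferent between Low and Mid: q·6 + (1−q)·0 = q·3 + (1−q)·1 ⟹ 0 + 6q = 1 + 2q ⟹ q = 1/4.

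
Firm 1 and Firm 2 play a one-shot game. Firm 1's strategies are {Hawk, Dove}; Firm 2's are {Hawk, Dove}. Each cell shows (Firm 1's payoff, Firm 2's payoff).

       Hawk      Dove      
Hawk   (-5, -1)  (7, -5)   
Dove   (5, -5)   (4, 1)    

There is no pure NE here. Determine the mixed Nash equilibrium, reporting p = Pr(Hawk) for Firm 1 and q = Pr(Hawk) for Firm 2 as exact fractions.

p = 3/5, q = 3/13

Each player's mixing probability is pinned down by making the *other* player indifferent.
Firm 2 indifferent between Hawk and Dove: p·(-1) + (1−p)·(-5) = p·(-5) + (1−p)·1 ⟹ (-5) + 4p = 1 + (-6)p ⟹ p = 3/5.
Firm 1 indifferent between Hawk and Dove: q·(-5) + (1−q)·7 = q·5 + (1−q)·4 ⟹ 7 + (-12)q = 4 + 1q ⟹ q = 3/13.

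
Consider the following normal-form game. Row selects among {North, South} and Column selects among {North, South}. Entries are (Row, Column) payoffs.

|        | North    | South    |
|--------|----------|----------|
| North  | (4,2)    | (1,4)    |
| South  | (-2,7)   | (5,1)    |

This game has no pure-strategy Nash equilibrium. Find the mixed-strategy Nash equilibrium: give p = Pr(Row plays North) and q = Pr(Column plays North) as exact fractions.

In a mixed NE each player is indifferent between their pure strategies, so the opponent's mix sets the indifference.
Column indifferent between North and South: p·2 + (1−p)·7 = p·4 + (1−p)·1 ⟹ 7 + (-5)p = 1 + 3p ⟹ p = 3/4.
Row indifferent between North and South: q·4 + (1−q)·1 = q·(-2) + (1−q)·5 ⟹ 1 + 3q = 5 + (-7)q ⟹ q = 2/5.

p = 3/4, q = 2/5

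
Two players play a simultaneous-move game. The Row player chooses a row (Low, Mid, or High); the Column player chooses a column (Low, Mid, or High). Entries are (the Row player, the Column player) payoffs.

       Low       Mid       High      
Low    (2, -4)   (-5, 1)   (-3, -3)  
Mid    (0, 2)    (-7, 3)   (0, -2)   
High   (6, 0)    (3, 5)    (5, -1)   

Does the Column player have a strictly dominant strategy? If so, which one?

Mid

Check whether one of the Column player's strategies beats all alternatives regardless of what the opponent does.
Mid strictly dominates: vs Low: 1 > each of {-4, -3}; vs Mid: 3 > each of {2, -2}; vs High: 5 > each of {0, -1}.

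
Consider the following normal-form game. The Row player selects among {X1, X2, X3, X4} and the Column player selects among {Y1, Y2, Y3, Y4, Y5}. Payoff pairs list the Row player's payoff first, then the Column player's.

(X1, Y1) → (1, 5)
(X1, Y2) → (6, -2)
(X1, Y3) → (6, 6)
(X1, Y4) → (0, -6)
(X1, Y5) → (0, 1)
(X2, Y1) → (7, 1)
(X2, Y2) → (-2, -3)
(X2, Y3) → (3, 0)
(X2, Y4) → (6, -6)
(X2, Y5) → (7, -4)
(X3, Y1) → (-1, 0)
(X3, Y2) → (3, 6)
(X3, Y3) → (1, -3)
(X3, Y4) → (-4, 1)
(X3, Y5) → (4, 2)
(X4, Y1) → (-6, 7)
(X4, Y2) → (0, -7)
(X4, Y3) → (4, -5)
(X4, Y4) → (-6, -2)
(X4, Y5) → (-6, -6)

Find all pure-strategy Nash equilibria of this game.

Find each player's best response to every opponent strategy; NE are the intersections.
The Row player's best responses — vs Y1: X2 (payoff 7); vs Y2: X1 (payoff 6); vs Y3: X1 (payoff 6); vs Y4: X2 (payoff 6); vs Y5: X2 (payoff 7).
The Column player's best responses — vs X1: Y3 (payoff 6); vs X2: Y1 (payoff 1); vs X3: Y2 (payoff 6); vs X4: Y1 (payoff 7).
Mutual best responses occur at (X1, Y3) and (X2, Y1); at each, neither player gains by switching.

(X1, Y3) and (X2, Y1)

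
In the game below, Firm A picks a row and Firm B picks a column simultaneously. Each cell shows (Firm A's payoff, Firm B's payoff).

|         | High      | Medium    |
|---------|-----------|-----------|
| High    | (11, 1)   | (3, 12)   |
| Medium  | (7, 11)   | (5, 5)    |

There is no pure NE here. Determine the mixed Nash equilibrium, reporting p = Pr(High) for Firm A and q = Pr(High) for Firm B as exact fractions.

p = 6/17, q = 1/3

Each player's mixing probability is pinned down by making the *other* player indifferent.
Firm B indifferent between High and Medium: p·1 + (1−p)·11 = p·12 + (1−p)·5 ⟹ 11 + (-10)p = 5 + 7p ⟹ p = 6/17.
Firm A indifferent between High and Medium: q·11 + (1−q)·3 = q·7 + (1−q)·5 ⟹ 3 + 8q = 5 + 2q ⟹ q = 1/3.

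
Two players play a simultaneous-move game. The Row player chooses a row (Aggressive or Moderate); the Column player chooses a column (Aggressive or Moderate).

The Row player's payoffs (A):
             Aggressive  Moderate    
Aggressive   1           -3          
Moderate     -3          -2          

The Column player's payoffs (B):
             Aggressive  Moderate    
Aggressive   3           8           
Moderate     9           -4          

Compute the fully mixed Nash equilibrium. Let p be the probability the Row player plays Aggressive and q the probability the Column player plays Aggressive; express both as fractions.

p = 13/18, q = 1/5

Each player's mixing probability is pinned down by making the *other* player indifferent.
The Column player indifferent between Aggressive and Moderate: p·3 + (1−p)·9 = p·8 + (1−p)·(-4) ⟹ 9 + (-6)p = (-4) + 12p ⟹ p = 13/18.
The Row player indifferent between Aggressive and Moderate: q·1 + (1−q)·(-3) = q·(-3) + (1−q)·(-2) ⟹ (-3) + 4q = (-2) + (-1)q ⟹ q = 1/5.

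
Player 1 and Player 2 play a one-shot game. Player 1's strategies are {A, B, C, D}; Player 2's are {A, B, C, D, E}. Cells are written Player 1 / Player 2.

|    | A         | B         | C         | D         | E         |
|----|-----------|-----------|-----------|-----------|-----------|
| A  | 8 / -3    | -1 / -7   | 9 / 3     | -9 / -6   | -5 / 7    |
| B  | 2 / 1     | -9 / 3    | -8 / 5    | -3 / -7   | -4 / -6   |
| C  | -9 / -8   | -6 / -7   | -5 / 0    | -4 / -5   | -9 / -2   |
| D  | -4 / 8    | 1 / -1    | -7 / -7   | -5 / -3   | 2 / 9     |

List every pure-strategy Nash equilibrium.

(D, E)

A profile is a Nash equilibrium when each player is best-responding to the other.
Player 1's best responses — vs A: A (payoff 8); vs B: D (payoff 1); vs C: A (payoff 9); vs D: B (payoff -3); vs E: D (payoff 2).
Player 2's best responses — vs A: E (payoff 7); vs B: C (payoff 5); vs C: C (payoff 0); vs D: E (payoff 9).
The only mutual best response is (D, E); neither player gains by switching there.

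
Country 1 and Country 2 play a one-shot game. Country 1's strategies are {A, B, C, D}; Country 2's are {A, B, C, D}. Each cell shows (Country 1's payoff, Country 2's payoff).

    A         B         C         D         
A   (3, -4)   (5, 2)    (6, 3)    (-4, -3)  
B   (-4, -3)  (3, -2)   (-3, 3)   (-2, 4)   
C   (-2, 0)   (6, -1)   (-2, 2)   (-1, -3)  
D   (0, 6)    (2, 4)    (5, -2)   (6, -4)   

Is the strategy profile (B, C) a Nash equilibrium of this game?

Holding Country 2 at C: Country 1 gets -3 from B but could get 6 by switching to A. Country 1 has a profitable deviation.

No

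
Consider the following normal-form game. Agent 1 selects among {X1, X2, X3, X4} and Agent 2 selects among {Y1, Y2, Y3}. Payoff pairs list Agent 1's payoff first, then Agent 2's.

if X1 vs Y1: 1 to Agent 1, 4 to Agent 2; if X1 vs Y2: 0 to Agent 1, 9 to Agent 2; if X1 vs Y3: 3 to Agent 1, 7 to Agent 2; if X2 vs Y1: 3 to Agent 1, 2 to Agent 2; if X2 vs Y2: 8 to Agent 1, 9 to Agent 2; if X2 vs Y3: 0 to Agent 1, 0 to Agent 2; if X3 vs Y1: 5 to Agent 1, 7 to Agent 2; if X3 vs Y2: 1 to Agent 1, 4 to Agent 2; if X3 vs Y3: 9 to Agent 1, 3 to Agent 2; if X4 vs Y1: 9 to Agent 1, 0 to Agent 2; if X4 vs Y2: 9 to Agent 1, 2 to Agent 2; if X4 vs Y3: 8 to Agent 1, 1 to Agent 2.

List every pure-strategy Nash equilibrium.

A profile is a Nash equilibrium when each player is best-responding to the other.
Agent 1's best responses — vs Y1: X4 (payoff 9); vs Y2: X4 (payoff 9); vs Y3: X3 (payoff 9).
Agent 2's best responses — vs X1: Y2 (payoff 9); vs X2: Y2 (payoff 9); vs X3: Y1 (payoff 7); vs X4: Y2 (payoff 2).
The only mutual best response is (X4, Y2); neither player gains by switching there.

(X4, Y2)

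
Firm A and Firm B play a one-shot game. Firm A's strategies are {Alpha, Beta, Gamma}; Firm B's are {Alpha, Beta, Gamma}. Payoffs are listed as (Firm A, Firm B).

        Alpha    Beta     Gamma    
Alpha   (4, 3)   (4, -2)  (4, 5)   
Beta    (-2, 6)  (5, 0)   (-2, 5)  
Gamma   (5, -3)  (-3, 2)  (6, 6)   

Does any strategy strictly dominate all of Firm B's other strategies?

No strictly dominant strategy

Check whether one of Firm B's strategies beats all alternatives regardless of what the opponent does.
Alpha is not dominant: against Alpha, Gamma gives 5 > 3.
Beta is not dominant: against Alpha, Alpha gives 3 > -2.
Gamma is not dominant: against Beta, Alpha gives 6 > 5.
No single strategy is best against every opponent action.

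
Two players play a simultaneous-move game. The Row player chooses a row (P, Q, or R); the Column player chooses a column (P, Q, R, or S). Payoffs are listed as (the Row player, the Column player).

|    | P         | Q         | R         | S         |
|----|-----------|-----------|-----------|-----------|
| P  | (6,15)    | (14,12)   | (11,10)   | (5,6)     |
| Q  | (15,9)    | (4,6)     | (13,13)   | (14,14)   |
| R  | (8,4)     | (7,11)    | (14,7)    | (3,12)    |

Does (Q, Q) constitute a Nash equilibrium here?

No

Holding the Column player at Q: the Row player gets 4 from Q but could get 14 by switching to P. The Row player has a profitable deviation.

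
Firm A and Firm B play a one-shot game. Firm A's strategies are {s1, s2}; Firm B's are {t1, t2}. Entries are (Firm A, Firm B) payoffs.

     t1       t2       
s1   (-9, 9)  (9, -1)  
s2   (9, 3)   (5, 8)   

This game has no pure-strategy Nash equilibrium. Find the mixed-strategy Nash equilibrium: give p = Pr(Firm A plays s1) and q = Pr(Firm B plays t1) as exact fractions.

In a mixed NE each player is indifferent between their pure strategies, so the opponent's mix sets the indifference.
Firm B indifferent between t1 and t2: p·9 + (1−p)·3 = p·(-1) + (1−p)·8 ⟹ 3 + 6p = 8 + (-9)p ⟹ p = 1/3.
Firm A indifferent between s1 and s2: q·(-9) + (1−q)·9 = q·9 + (1−q)·5 ⟹ 9 + (-18)q = 5 + 4q ⟹ q = 2/11.

p = 1/3, q = 2/11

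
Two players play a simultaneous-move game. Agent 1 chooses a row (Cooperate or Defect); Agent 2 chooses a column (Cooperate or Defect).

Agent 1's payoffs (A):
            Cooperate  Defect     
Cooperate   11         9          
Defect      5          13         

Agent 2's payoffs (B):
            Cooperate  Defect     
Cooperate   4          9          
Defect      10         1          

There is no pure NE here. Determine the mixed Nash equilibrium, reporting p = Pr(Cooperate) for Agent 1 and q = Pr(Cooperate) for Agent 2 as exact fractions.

In a mixed NE each player is indifferent between their pure strategies, so the opponent's mix sets the indifference.
Agent 2 indifferent between Cooperate and Defect: p·4 + (1−p)·10 = p·9 + (1−p)·1 ⟹ 10 + (-6)p = 1 + 8p ⟹ p = 9/14.
Agent 1 indifferent between Cooperate and Defect: q·11 + (1−q)·9 = q·5 + (1−q)·13 ⟹ 9 + 2q = 13 + (-8)q ⟹ q = 2/5.

p = 9/14, q = 2/5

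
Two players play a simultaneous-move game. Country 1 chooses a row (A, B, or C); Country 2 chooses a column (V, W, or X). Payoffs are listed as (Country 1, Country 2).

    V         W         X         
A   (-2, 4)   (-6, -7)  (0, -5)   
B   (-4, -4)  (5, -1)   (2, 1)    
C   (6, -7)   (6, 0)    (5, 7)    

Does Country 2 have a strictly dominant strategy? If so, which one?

None

Check whether one of Country 2's strategies beats all alternatives regardless of what the opponent does.
V is not dominant: against B, W gives -1 > -4.
W is not dominant: against A, V gives 4 > -7.
X is not dominant: against A, V gives 4 > -5.
No single strategy is best against every opponent action.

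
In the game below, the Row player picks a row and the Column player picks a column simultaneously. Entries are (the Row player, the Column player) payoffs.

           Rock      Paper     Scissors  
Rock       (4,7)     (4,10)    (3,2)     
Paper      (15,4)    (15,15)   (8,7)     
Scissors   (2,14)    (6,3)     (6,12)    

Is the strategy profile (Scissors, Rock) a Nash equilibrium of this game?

Holding the Column player at Rock: the Row player gets 2 from Scissors but could get 15 by switching to Paper. The Row player has a profitable deviation.

No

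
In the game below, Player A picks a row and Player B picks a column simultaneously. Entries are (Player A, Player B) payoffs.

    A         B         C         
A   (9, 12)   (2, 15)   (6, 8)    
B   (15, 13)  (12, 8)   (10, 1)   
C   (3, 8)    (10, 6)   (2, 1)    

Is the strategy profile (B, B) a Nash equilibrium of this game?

No

Holding Player B at B: Player A gets 12 from B, versus 2 from A, 10 from C. No profitable deviation for Player A.
Holding Player A at B: Player B gets 8 from B but could get 13 by switching to A. Player B has a profitable deviation.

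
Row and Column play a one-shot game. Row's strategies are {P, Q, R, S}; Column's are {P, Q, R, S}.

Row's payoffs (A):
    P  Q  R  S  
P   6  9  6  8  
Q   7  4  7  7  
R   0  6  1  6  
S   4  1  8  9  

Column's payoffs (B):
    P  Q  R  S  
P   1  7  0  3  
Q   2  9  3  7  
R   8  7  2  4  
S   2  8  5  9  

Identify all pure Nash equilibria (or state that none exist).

(P, Q) and (S, S)

A profile is a Nash equilibrium when each player is best-responding to the other.
Row's best responses — vs P: Q (payoff 7); vs Q: P (payoff 9); vs R: S (payoff 8); vs S: S (payoff 9).
Column's best responses — vs P: Q (payoff 7); vs Q: Q (payoff 9); vs R: P (payoff 8); vs S: S (payoff 9).
Mutual best responses occur at (P, Q) and (S, S); at each, neither player gains by switching.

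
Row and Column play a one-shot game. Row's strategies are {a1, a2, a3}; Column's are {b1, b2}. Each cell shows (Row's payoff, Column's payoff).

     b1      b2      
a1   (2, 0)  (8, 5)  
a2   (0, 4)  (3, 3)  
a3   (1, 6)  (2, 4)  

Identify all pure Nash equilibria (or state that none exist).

Check mutual best responses: a cell is a NE iff neither player can gain by unilaterally deviating.
Row's best responses — vs b1: a1 (payoff 2); vs b2: a1 (payoff 8).
Column's best responses — vs a1: b2 (payoff 5); vs a2: b1 (payoff 4); vs a3: b1 (payoff 6).
The only mutual best response is (a1, b2); neither player gains by switching there.

(a1, b2)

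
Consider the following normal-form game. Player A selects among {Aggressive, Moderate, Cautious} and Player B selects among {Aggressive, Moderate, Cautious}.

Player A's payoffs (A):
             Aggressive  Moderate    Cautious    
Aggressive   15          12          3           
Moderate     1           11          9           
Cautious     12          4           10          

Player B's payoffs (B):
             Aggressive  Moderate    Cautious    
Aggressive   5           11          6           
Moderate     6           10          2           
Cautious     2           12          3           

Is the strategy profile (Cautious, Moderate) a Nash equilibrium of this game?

Holding Player B at Moderate: Player A gets 4 from Cautious but could get 12 by switching to Aggressive. Player A has a profitable deviation.

No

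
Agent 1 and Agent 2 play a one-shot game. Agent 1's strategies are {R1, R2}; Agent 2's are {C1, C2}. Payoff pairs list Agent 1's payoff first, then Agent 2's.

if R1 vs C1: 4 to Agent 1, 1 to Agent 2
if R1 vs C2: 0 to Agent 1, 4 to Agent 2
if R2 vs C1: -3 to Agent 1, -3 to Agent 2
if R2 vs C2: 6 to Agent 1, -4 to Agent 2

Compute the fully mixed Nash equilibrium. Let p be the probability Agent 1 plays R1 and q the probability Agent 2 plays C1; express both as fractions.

Each player's mixing probability is pinned down by making the *other* player indifferent.
Agent 2 indifferent between C1 and C2: p·1 + (1−p)·(-3) = p·4 + (1−p)·(-4) ⟹ (-3) + 4p = (-4) + 8p ⟹ p = 1/4.
Agent 1 indifferent between R1 and R2: q·4 + (1−q)·0 = q·(-3) + (1−q)·6 ⟹ 0 + 4q = 6 + (-9)q ⟹ q = 6/13.

p = 1/4, q = 6/13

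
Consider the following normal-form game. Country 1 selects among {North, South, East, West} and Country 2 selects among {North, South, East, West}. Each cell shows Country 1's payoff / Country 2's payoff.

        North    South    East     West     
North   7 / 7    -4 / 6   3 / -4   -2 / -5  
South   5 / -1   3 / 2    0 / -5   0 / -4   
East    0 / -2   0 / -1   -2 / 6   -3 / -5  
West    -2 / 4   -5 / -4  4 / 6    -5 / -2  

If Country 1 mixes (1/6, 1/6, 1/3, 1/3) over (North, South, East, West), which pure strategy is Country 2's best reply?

Compute Country 2's expected payoff from each pure strategy against the given mix.
North: (1/6)·7 + (1/6)·(-1) + (1/3)·(-2) + (1/3)·4 = 5/3
South: (1/6)·6 + (1/6)·2 + (1/3)·(-1) + (1/3)·(-4) = -1/3
East: (1/6)·(-4) + (1/6)·(-5) + (1/3)·6 + (1/3)·6 = 5/2
West: (1/6)·(-5) + (1/6)·(-4) + (1/3)·(-5) + (1/3)·(-2) = -23/6
Highest expected payoff is 5/2, from East.

East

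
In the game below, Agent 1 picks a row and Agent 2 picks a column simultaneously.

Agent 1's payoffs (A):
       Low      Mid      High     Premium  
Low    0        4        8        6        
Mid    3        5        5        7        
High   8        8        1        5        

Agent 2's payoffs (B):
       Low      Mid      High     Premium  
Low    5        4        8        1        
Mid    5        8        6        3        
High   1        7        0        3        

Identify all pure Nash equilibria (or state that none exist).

Find each player's best response to every opponent strategy; NE are the intersections.
Agent 1's best responses — vs Low: High (payoff 8); vs Mid: High (payoff 8); vs High: Low (payoff 8); vs Premium: Mid (payoff 7).
Agent 2's best responses — vs Low: High (payoff 8); vs Mid: Mid (payoff 8); vs High: Mid (payoff 7).
Mutual best responses occur at (Low, High) and (High, Mid); at each, neither player gains by switching.

(Low, High) and (High, Mid)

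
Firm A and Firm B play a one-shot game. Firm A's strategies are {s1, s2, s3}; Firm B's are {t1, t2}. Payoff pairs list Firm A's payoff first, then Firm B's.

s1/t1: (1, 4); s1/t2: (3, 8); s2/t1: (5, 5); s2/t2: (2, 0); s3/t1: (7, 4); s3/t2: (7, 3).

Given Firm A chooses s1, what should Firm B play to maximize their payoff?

t2

With Firm A fixed at s1, Firm B's payoffs are: t1 → 4, t2 → 8.
The maximum is 8, achieved by t2.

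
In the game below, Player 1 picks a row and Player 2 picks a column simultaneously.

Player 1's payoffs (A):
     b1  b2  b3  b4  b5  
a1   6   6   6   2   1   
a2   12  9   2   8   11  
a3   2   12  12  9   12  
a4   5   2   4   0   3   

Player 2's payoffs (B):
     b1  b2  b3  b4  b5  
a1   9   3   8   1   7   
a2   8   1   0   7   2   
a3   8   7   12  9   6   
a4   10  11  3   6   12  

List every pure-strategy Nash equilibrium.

Find each player's best response to every opponent strategy; NE are the intersections.
Player 1's best responses — vs b1: a2 (payoff 12); vs b2: a3 (payoff 12); vs b3: a3 (payoff 12); vs b4: a3 (payoff 9); vs b5: a3 (payoff 12).
Player 2's best responses — vs a1: b1 (payoff 9); vs a2: b1 (payoff 8); vs a3: b3 (payoff 12); vs a4: b5 (payoff 12).
Mutual best responses occur at (a2, b1) and (a3, b3); at each, neither player gains by switching.

(a2, b1) and (a3, b3)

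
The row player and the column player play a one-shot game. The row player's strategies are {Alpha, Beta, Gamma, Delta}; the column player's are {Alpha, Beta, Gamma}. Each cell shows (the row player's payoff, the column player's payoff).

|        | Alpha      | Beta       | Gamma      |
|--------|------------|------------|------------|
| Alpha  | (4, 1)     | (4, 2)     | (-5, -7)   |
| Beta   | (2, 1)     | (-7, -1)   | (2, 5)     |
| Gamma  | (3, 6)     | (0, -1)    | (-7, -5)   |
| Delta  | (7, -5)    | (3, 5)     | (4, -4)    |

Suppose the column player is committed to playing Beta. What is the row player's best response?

Alpha

With the column player fixed at Beta, the row player's payoffs are: Alpha → 4, Beta → -7, Gamma → 0, Delta → 3.
The maximum is 4, achieved by Alpha.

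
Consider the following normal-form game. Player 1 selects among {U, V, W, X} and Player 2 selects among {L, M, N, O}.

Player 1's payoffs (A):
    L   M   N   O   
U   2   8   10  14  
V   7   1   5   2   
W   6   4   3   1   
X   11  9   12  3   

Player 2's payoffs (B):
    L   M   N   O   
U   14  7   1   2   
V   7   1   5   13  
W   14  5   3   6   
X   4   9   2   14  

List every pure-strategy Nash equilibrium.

A profile is a Nash equilibrium when each player is best-responding to the other.
Player 1's best responses — vs L: X (payoff 11); vs M: X (payoff 9); vs N: X (payoff 12); vs O: U (payoff 14).
Player 2's best responses — vs U: L (payoff 14); vs V: O (payoff 13); vs W: L (payoff 14); vs X: O (payoff 14).
No cell has both players best-responding. For instance, Player 1's best reply to L is X, but against X Player 2 prefers O over L.

There is no pure-strategy Nash equilibrium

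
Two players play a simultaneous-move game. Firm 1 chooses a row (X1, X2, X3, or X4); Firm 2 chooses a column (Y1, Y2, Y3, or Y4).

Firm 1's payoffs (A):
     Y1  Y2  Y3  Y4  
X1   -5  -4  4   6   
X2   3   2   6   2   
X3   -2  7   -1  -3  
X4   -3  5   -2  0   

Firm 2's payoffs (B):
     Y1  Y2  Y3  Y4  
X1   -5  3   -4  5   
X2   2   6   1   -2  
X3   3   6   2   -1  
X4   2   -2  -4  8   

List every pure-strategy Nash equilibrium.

Check mutual best responses: a cell is a NE iff neither player can gain by unilaterally deviating.
Firm 1's best responses — vs Y1: X2 (payoff 3); vs Y2: X3 (payoff 7); vs Y3: X2 (payoff 6); vs Y4: X1 (payoff 6).
Firm 2's best responses — vs X1: Y4 (payoff 5); vs X2: Y2 (payoff 6); vs X3: Y2 (payoff 6); vs X4: Y4 (payoff 8).
Mutual best responses occur at (X1, Y4) and (X3, Y2); at each, neither player gains by switching.

(X1, Y4) and (X3, Y2)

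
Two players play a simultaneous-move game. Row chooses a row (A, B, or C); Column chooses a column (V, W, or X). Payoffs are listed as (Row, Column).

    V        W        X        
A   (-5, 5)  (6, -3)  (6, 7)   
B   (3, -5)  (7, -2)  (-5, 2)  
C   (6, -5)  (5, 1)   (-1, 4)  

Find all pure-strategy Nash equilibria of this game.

(A, X)

Check mutual best responses: a cell is a NE iff neither player can gain by unilaterally deviating.
Row's best responses — vs V: C (payoff 6); vs W: B (payoff 7); vs X: A (payoff 6).
Column's best responses — vs A: X (payoff 7); vs B: X (payoff 2); vs C: X (payoff 4).
The only mutual best response is (A, X); neither player gains by switching there.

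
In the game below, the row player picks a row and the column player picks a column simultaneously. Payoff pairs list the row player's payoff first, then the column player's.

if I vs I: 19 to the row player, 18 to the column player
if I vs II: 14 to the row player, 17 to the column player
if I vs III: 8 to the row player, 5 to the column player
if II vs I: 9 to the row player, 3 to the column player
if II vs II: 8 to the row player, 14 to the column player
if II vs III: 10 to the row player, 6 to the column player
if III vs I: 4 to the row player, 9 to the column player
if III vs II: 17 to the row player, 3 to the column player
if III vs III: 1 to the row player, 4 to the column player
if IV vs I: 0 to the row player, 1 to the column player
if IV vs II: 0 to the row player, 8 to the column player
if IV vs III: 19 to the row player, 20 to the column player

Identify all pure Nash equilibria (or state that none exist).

(I, I) and (IV, III)

A profile is a Nash equilibrium when each player is best-responding to the other.
The row player's best responses — vs I: I (payoff 19); vs II: III (payoff 17); vs III: IV (payoff 19).
The column player's best responses — vs I: I (payoff 18); vs II: II (payoff 14); vs III: I (payoff 9); vs IV: III (payoff 20).
Mutual best responses occur at (I, I) and (IV, III); at each, neither player gains by switching.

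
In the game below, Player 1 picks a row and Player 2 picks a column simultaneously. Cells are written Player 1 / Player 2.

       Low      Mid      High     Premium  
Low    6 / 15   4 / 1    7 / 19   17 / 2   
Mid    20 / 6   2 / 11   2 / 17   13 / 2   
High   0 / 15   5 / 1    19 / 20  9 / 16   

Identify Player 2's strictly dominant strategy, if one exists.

A strategy is strictly dominant if it gives Player 2 a strictly higher payoff than every other strategy, against every choice by the opponent.
High strictly dominates: vs Low: 19 > each of {15, 1, 2}; vs Mid: 17 > each of {6, 11, 2}; vs High: 20 > each of {15, 1, 16}.

High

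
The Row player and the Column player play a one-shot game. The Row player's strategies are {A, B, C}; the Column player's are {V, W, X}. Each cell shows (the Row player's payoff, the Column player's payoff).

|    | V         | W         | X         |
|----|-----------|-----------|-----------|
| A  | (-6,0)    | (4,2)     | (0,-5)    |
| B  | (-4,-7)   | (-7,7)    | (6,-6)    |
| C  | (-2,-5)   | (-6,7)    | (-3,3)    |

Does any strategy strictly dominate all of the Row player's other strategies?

No strictly dominant strategy

A strategy is strictly dominant if it gives the Row player a strictly higher payoff than every other strategy, against every choice by the opponent.
A is not dominant: against V, B gives -4 > -6.
B is not dominant: against V, C gives -2 > -4.
C is not dominant: against W, A gives 4 > -6.
No single strategy is best against every opponent action.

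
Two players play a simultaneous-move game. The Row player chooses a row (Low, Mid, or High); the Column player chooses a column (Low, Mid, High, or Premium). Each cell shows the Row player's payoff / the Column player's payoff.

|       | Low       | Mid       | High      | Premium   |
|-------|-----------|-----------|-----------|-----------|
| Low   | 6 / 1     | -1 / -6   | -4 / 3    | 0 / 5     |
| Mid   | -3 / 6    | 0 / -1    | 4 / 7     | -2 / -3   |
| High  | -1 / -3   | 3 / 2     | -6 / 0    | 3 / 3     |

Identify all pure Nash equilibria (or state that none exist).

(Mid, High) and (High, Premium)

Find each player's best response to every opponent strategy; NE are the intersections.
The Row player's best responses — vs Low: Low (payoff 6); vs Mid: High (payoff 3); vs High: Mid (payoff 4); vs Premium: High (payoff 3).
The Column player's best responses — vs Low: Premium (payoff 5); vs Mid: High (payoff 7); vs High: Premium (payoff 3).
Mutual best responses occur at (Mid, High) and (High, Premium); at each, neither player gains by switching.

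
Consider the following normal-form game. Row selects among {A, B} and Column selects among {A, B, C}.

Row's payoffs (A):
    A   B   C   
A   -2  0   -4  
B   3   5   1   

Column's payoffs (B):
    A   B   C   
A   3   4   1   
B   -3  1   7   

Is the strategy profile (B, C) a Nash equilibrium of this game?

Holding Column at C: Row gets 1 from B, versus -4 from A. No profitable deviation for Row.
Holding Row at B: Column gets 7 from C, versus -3 from A, 1 from B. No profitable deviation for Column either.

Yes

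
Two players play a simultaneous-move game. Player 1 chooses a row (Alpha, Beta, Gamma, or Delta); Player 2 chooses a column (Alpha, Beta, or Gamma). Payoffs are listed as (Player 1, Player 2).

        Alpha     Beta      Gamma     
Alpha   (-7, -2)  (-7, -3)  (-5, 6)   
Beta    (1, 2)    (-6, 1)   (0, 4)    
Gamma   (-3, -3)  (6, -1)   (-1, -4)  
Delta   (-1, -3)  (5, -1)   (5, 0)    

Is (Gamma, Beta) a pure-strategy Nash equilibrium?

Holding Player 2 at Beta: Player 1 gets 6 from Gamma, versus -7 from Alpha, -6 from Beta, 5 from Delta. No profitable deviation for Player 1.
Holding Player 1 at Gamma: Player 2 gets -1 from Beta, versus -3 from Alpha, -4 from Gamma. No profitable deviation for Player 2 either.

Yes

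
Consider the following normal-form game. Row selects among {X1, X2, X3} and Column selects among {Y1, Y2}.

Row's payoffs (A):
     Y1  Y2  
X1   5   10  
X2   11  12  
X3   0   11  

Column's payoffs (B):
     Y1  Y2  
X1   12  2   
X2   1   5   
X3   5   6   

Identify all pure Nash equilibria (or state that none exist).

Find each player's best response to every opponent strategy; NE are the intersections.
Row's best responses — vs Y1: X2 (payoff 11); vs Y2: X2 (payoff 12).
Column's best responses — vs X1: Y1 (payoff 12); vs X2: Y2 (payoff 5); vs X3: Y2 (payoff 6).
The only mutual best response is (X2, Y2); neither player gains by switching there.

(X2, Y2)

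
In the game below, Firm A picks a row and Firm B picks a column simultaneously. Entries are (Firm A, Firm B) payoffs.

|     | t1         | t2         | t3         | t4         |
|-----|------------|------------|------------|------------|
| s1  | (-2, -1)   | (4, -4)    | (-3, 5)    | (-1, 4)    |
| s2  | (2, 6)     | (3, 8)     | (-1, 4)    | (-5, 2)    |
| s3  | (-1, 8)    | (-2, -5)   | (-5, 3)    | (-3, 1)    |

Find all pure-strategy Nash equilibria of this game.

Find each player's best response to every opponent strategy; NE are the intersections.
Firm A's best responses — vs t1: s2 (payoff 2); vs t2: s1 (payoff 4); vs t3: s2 (payoff -1); vs t4: s1 (payoff -1).
Firm B's best responses — vs s1: t3 (payoff 5); vs s2: t2 (payoff 8); vs s3: t1 (payoff 8).
No cell has both players best-responding. For instance, Firm A's best reply to t4 is s1, but against s1 Firm B prefers t3 over t4.

None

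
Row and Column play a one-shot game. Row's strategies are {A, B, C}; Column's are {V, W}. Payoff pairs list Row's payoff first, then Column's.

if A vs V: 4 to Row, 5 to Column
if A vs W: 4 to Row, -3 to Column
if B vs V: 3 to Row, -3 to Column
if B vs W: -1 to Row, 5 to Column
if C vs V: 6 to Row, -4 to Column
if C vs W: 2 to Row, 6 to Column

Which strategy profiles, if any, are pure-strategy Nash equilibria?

A profile is a Nash equilibrium when each player is best-responding to the other.
Row's best responses — vs V: C (payoff 6); vs W: A (payoff 4).
Column's best responses — vs A: V (payoff 5); vs B: W (payoff 5); vs C: W (payoff 6).
No cell has both players best-responding. For instance, Row's best reply to W is A, but against A Column prefers V over W.

No pure-strategy Nash equilibrium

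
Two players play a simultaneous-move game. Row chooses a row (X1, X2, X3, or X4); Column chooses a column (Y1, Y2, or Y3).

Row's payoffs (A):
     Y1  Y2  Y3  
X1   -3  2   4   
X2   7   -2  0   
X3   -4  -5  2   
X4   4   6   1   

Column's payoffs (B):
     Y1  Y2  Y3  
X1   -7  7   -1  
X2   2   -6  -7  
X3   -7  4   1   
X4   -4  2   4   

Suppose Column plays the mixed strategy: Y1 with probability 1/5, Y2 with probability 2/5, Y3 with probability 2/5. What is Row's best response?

Row's best reply maximizes expected payoff against the mix.
X1: (1/5)·(-3) + (2/5)·2 + (2/5)·4 = 9/5
X2: (1/5)·7 + (2/5)·(-2) + (2/5)·0 = 3/5
X3: (1/5)·(-4) + (2/5)·(-5) + (2/5)·2 = -2
X4: (1/5)·4 + (2/5)·6 + (2/5)·1 = 18/5
Highest expected payoff is 18/5, from X4.

X4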